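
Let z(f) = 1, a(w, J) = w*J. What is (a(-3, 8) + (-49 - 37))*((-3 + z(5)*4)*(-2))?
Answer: 220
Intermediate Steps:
a(w, J) = J*w
(a(-3, 8) + (-49 - 37))*((-3 + z(5)*4)*(-2)) = (8*(-3) + (-49 - 37))*((-3 + 1*4)*(-2)) = (-24 - 86)*((-3 + 4)*(-2)) = -110*(-2) = 220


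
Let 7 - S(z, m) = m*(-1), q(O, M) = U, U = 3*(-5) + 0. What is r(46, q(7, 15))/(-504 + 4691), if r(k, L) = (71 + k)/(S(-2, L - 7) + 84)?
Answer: 39/96301 ≈ 0.00040498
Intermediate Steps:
U = -15 (U = -15 + 0 = -15)
q(O, M) = -15
S(z, m) = 7 + m (S(z, m) = 7 - m*(-1) = 7 - (-1)*m = 7 + m)
r(k, L) = (71 + k)/(84 + L) (r(k, L) = (71 + k)/((7 + (L - 7)) + 84) = (71 + k)/((7 + (-7 + L)) + 84) = (71 + k)/(L + 84) = (71 + k)/(84 + L))
r(46, q(7, 15))/(-504 + 4691) = ((71 + 46)/(84 - 15))/(-504 + 4691) = (117/69)/4187 = ((1/69)*117)*(1/4187) = (39/23)*(1/4187) = 39/96301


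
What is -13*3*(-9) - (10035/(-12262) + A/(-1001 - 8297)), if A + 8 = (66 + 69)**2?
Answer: 10083730240/28503019 ≈ 353.78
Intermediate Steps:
A = 18217 (A = -8 + (66 + 69)**2 = -8 + 135**2 = -8 + 18225 = 18217)
-13*3*(-9) - (10035/(-12262) + A/(-1001 - 8297)) = -13*3*(-9) - (10035/(-12262) + 18217/(-1001 - 8297)) = -39*(-9) - (10035*(-1/12262) + 18217/(-9298)) = 351 - (-10035/12262 + 18217*(-1/9298)) = 351 - (-10035/12262 - 18217/9298) = 351 - 1*(-79170571/28503019) = 351 + 79170571/28503019 = 10083730240/28503019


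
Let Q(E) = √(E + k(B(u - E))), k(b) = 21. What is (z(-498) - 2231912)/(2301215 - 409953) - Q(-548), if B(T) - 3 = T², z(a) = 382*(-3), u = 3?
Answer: -1116529/945631 - I*√527 ≈ -1.1807 - 22.956*I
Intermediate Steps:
z(a) = -1146
B(T) = 3 + T²
Q(E) = √(21 + E) (Q(E) = √(E + 21) = √(21 + E))
(z(-498) - 2231912)/(2301215 - 409953) - Q(-548) = (-1146 - 2231912)/(2301215 - 409953) - √(21 - 548) = -2233058/1891262 - √(-527) = -2233058*1/1891262 - I*√527 = -1116529/945631 - I*√527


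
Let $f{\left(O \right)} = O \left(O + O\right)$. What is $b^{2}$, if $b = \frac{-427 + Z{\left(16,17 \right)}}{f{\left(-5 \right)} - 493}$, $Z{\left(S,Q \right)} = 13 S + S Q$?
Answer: $\frac{2809}{196249} \approx 0.014313$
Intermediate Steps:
$Z{\left(S,Q \right)} = 13 S + Q S$
$f{\left(O \right)} = 2 O^{2}$ ($f{\left(O \right)} = O 2 O = 2 O^{2}$)
$b = - \frac{53}{443}$ ($b = \frac{-427 + 16 \left(13 + 17\right)}{2 \left(-5\right)^{2} - 493} = \frac{-427 + 16 \cdot 30}{2 \cdot 25 - 493} = \frac{-427 + 480}{50 - 493} = \frac{53}{-443} = 53 \left(- \frac{1}{443}\right) = - \frac{53}{443} \approx -0.11964$)
$b^{2} = \left(- \frac{53}{443}\right)^{2} = \frac{2809}{196249}$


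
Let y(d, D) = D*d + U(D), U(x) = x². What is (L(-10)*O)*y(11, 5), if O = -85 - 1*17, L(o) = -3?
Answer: 24480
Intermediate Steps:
O = -102 (O = -85 - 17 = -102)
y(d, D) = D² + D*d (y(d, D) = D*d + D² = D² + D*d)
(L(-10)*O)*y(11, 5) = (-3*(-102))*(5*(5 + 11)) = 306*(5*16) = 306*80 = 24480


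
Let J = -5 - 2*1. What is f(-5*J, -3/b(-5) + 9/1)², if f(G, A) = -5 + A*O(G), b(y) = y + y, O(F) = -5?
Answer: 10609/4 ≈ 2652.3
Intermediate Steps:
b(y) = 2*y
J = -7 (J = -5 - 2 = -7)
f(G, A) = -5 - 5*A (f(G, A) = -5 + A*(-5) = -5 - 5*A)
f(-5*J, -3/b(-5) + 9/1)² = (-5 - 5*(-3/(2*(-5)) + 9/1))² = (-5 - 5*(-3/(-10) + 9*1))² = (-5 - 5*(-3*(-⅒) + 9))² = (-5 - 5*(3/10 + 9))² = (-5 - 5*93/10)² = (-5 - 93/2)² = (-103/2)² = 10609/4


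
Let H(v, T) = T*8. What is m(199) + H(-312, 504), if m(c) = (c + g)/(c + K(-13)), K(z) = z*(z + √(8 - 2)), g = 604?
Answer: 271118312/67205 + 10439*√6/134410 ≈ 4034.4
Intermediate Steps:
K(z) = z*(z + √6)
H(v, T) = 8*T
m(c) = (604 + c)/(169 + c - 13*√6) (m(c) = (c + 604)/(c - 13*(-13 + √6)) = (604 + c)/(c + (169 - 13*√6)) = (604 + c)/(169 + c - 13*√6))
m(199) + H(-312, 504) = (604 + 199)/(169 + 199 - 13*√6) + 8*504 = 803/(368 - 13*√6) + 4032 = 4032 + 803/(368 - 13*√6)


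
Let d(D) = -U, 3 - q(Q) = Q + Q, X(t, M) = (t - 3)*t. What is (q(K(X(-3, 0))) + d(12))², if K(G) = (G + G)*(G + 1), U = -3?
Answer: 1855044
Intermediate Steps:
X(t, M) = t*(-3 + t) (X(t, M) = (-3 + t)*t = t*(-3 + t))
K(G) = 2*G*(1 + G) (K(G) = (2*G)*(1 + G) = 2*G*(1 + G))
q(Q) = 3 - 2*Q (q(Q) = 3 - (Q + Q) = 3 - 2*Q)
d(D) = 3 (d(D) = -1*(-3) = 3)
(q(K(X(-3, 0))) + d(12))² = ((3 - 4*(-3*(-3 - 3))*(1 - 3*(-3 - 3))) + 3)² = ((3 - 4*(-3*(-6))*(1 - 3*(-6))) + 3)² = ((3 - 4*18*(1 + 18)) + 3)² = ((3 - 4*18*19) + 3)² = ((3 - 2*684) + 3)² = ((3 - 1368) + 3)² = (-1365 + 3)² = (-1362)² = 1855044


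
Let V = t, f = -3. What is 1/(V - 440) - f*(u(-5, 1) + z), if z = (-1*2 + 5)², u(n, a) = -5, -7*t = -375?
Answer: 32453/2705 ≈ 11.997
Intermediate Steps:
t = 375/7 (t = -⅐*(-375) = 375/7 ≈ 53.571)
V = 375/7 ≈ 53.571
z = 9 (z = (-2 + 5)² = 3² = 9)
1/(V - 440) - f*(u(-5, 1) + z) = 1/(375/7 - 440) - (-3)*(-5 + 9) = 1/(-2705/7) - (-3)*4 = -7/2705 - 1*(-12) = -7/2705 + 12 = 32453/2705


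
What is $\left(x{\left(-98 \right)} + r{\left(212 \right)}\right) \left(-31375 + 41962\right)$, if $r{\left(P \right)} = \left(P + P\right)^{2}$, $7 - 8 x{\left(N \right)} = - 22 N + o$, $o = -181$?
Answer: $1900684110$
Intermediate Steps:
$x{\left(N \right)} = \frac{47}{2} + \frac{11 N}{4}$ ($x{\left(N \right)} = \frac{7}{8} - \frac{- 22 N - 181}{8} = \frac{7}{8} - \frac{-181 - 22 N}{8} = \frac{7}{8} + \left(\frac{181}{8} + \frac{11 N}{4}\right) = \frac{47}{2} + \frac{11 N}{4}$)
$r{\left(P \right)} = 4 P^{2}$ ($r{\left(P \right)} = \left(2 P\right)^{2} = 4 P^{2}$)
$\left(x{\left(-98 \right)} + r{\left(212 \right)}\right) \left(-31375 + 41962\right) = \left(\left(\frac{47}{2} + \frac{11}{4} \left(-98\right)\right) + 4 \cdot 212^{2}\right) \left(-31375 + 41962\right) = \left(\left(\frac{47}{2} - \frac{539}{2}\right) + 4 \cdot 44944\right) 10587 = \left(-246 + 179776\right) 10587 = 179530 \cdot 10587 = 1900684110$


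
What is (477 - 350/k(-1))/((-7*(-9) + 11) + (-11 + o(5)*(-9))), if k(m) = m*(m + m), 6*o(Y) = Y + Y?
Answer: 151/24 ≈ 6.2917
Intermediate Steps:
o(Y) = Y/3 (o(Y) = (Y + Y)/6 = (2*Y)/6 = Y/3)
k(m) = 2*m**2 (k(m) = m*(2*m) = 2*m**2)
(477 - 350/k(-1))/((-7*(-9) + 11) + (-11 + o(5)*(-9))) = (477 - 350/(2*(-1)**2))/((-7*(-9) + 11) + (-11 + ((1/3)*5)*(-9))) = (477 - 350/(2*1))/((63 + 11) + (-11 + (5/3)*(-9))) = (477 - 350/2)/(74 + (-11 - 15)) = (477 - 350/2)/(74 - 26) = (477 - 70*5/2)/48 = (477 - 175)*(1/48) = 302*(1/48) = 151/24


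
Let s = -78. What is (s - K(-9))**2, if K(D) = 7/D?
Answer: 483025/81 ≈ 5963.3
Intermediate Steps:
(s - K(-9))**2 = (-78 - 7/(-9))**2 = (-78 - 7*(-1)/9)**2 = (-78 - 1*(-7/9))**2 = (-78 + 7/9)**2 = (-695/9)**2 = 483025/81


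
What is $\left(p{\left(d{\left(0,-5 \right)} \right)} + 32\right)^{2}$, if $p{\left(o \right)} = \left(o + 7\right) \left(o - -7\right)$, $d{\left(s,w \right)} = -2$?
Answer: $3249$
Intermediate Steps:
$p{\left(o \right)} = \left(7 + o\right)^{2}$ ($p{\left(o \right)} = \left(7 + o\right) \left(o + 7\right) = \left(7 + o\right) \left(7 + o\right) = \left(7 + o\right)^{2}$)
$\left(p{\left(d{\left(0,-5 \right)} \right)} + 32\right)^{2} = \left(\left(7 - 2\right)^{2} + 32\right)^{2} = \left(5^{2} + 32\right)^{2} = \left(25 + 32\right)^{2} = 57^{2} = 3249$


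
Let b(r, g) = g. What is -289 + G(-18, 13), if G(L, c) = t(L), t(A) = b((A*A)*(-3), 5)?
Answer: -284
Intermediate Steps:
t(A) = 5
G(L, c) = 5
-289 + G(-18, 13) = -289 + 5 = -284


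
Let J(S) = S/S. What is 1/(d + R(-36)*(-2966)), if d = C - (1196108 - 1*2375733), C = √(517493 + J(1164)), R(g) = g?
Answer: 1286401/1654827015307 - √517494/1654827015307 ≈ 7.7693e-7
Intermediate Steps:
J(S) = 1
C = √517494 (C = √(517493 + 1) = √517494 ≈ 719.37)
d = 1179625 + √517494 (d = √517494 - (1196108 - 1*2375733) = √517494 - (1196108 - 2375733) = √517494 - 1*(-1179625) = √517494 + 1179625 = 1179625 + √517494 ≈ 1.1803e+6)
1/(d + R(-36)*(-2966)) = 1/((1179625 + √517494) - 36*(-2966)) = 1/((1179625 + √517494) + 106776) = 1/(1286401 + √517494)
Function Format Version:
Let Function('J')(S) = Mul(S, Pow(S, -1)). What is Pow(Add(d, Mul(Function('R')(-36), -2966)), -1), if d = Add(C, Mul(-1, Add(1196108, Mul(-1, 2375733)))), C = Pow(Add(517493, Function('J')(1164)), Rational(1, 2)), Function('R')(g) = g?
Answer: Add(Rational(1286401, 1654827015307), Mul(Rational(-1, 1654827015307), Pow(517494, Rational(1, 2)))) ≈ 7.7693e-7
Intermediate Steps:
Function('J')(S) = 1
C = Pow(517494, Rational(1, 2)) (C = Pow(Add(517493, 1), Rational(1, 2)) = Pow(517494, Rational(1, 2)) ≈ 719.37)
d = Add(1179625, Pow(517494, Rational(1, 2))) (d = Add(Pow(517494, Rational(1, 2)), Mul(-1, Add(1196108, Mul(-1, 2375733)))) = Add(Pow(517494, Rational(1, 2)), Mul(-1, Add(1196108, -2375733))) = Add(Pow(517494, Rational(1, 2)), Mul(-1, -1179625)) = Add(Pow(517494, Rational(1, 2)), 1179625) = Add(1179625, Pow(517494, Rational(1, 2))) ≈ 1.1803e+6)
Pow(Add(d, Mul(Function('R')(-36), -2966)), -1) = Pow(Add(Add(1179625, Pow(517494, Rational(1, 2))), Mul(-36, -2966)), -1) = Pow(Add(Add(1179625, Pow(517494, Rational(1, 2))), 106776), -1) = Pow(Add(1286401, Pow(517494, Rational(1, 2))), -1)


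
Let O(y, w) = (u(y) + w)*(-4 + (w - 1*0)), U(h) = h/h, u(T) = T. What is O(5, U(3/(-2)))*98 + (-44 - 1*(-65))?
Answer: -1743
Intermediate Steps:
U(h) = 1
O(y, w) = (-4 + w)*(w + y) (O(y, w) = (y + w)*(-4 + (w - 1*0)) = (w + y)*(-4 + (w + 0)) = (w + y)*(-4 + w) = (-4 + w)*(w + y))
O(5, U(3/(-2)))*98 + (-44 - 1*(-65)) = (1² - 4*1 - 4*5 + 1*5)*98 + (-44 - 1*(-65)) = (1 - 4 - 20 + 5)*98 + (-44 + 65) = -18*98 + 21 = -1764 + 21 = -1743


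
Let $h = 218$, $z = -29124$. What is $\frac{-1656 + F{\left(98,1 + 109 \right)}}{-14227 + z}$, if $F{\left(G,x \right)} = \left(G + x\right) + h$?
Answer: $\frac{1230}{43351} \approx 0.028373$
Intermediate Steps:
$F{\left(G,x \right)} = 218 + G + x$ ($F{\left(G,x \right)} = \left(G + x\right) + 218 = 218 + G + x$)
$\frac{-1656 + F{\left(98,1 + 109 \right)}}{-14227 + z} = \frac{-1656 + \left(218 + 98 + \left(1 + 109\right)\right)}{-14227 - 29124} = \frac{-1656 + \left(218 + 98 + 110\right)}{-43351} = \left(-1656 + 426\right) \left(- \frac{1}{43351}\right) = \left(-1230\right) \left(- \frac{1}{43351}\right) = \frac{1230}{43351}$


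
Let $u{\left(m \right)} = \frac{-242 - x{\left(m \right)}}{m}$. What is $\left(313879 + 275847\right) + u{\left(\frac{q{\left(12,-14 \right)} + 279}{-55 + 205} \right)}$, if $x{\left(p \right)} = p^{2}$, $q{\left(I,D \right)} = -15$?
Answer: $\frac{29479337}{50} \approx 5.8959 \cdot 10^{5}$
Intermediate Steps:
$u{\left(m \right)} = \frac{-242 - m^{2}}{m}$
$\left(313879 + 275847\right) + u{\left(\frac{q{\left(12,-14 \right)} + 279}{-55 + 205} \right)} = \left(313879 + 275847\right) - \left(242 \frac{-55 + 205}{-15 + 279} + \frac{-15 + 279}{-55 + 205}\right) = 589726 - \left(\frac{44}{25} + \frac{275}{2}\right) = 589726 - \left(\frac{44}{25} + \frac{242}{\frac{44}{25}}\right) = 589726 - \frac{6963}{50} = \frac{29479337}{50}$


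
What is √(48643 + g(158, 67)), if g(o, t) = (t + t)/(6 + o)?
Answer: √327081026/82 ≈ 220.55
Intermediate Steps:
g(o, t) = 2*t/(6 + o) (g(o, t) = (2*t)/(6 + o) = 2*t/(6 + o))
√(48643 + g(158, 67)) = √(48643 + 2*67/(6 + 158)) = √(48643 + 2*67/164) = √(48643 + 2*67*(1/164)) = √(48643 + 67/82) = √(3988793/82) = √327081026/82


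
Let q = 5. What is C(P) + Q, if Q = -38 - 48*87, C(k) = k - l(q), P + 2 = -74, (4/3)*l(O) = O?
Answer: -17175/4 ≈ -4293.8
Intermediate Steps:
l(O) = 3*O/4
P = -76 (P = -2 - 74 = -76)
C(k) = -15/4 + k (C(k) = k - 3*5/4 = k - 1*15/4 = k - 15/4 = -15/4 + k)
Q = -4214 (Q = -38 - 4176 = -4214)
C(P) + Q = (-15/4 - 76) - 4214 = -319/4 - 4214 = -17175/4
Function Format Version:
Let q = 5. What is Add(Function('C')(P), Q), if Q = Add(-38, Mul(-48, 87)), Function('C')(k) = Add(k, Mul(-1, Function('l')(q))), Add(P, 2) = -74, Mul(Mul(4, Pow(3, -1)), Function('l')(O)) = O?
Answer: Rational(-17175, 4) ≈ -4293.8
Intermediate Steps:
Function('l')(O) = Mul(Rational(3, 4), O)
P = -76 (P = Add(-2, -74) = -76)
Function('C')(k) = Add(Rational(-15, 4), k) (Function('C')(k) = Add(k, Mul(-1, Mul(Rational(3, 4), 5))) = Add(k, Mul(-1, Rational(15, 4))) = Add(k, Rational(-15, 4)) = Add(Rational(-15, 4), k))
Q = -4214 (Q = Add(-38, -4176) = -4214)
Add(Function('C')(P), Q) = Add(Add(Rational(-15, 4), -76), -4214) = Add(Rational(-319, 4), -4214) = Rational(-17175, 4)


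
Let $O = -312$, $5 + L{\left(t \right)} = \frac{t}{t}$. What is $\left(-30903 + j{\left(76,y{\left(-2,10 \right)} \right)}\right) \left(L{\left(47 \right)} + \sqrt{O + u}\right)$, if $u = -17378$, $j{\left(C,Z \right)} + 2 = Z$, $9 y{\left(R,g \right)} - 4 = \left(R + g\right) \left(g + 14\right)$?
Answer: $\frac{1111796}{9} - \frac{277949 i \sqrt{17690}}{9} \approx 1.2353 \cdot 10^{5} - 4.1076 \cdot 10^{6} i$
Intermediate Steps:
$y{\left(R,g \right)} = \frac{4}{9} + \frac{\left(14 + g\right) \left(R + g\right)}{9}$ ($y{\left(R,g \right)} = \frac{4}{9} + \frac{\left(R + g\right) \left(g + 14\right)}{9} = \frac{4}{9} + \frac{\left(R + g\right) \left(14 + g\right)}{9} = \frac{4}{9} + \frac{\left(14 + g\right) \left(R + g\right)}{9}$)
$L{\left(t \right)} = -4$ ($L{\left(t \right)} = -5 + \frac{t}{t} = -5 + 1 = -4$)
$j{\left(C,Z \right)} = -2 + Z$
$\left(-30903 + j{\left(76,y{\left(-2,10 \right)} \right)}\right) \left(L{\left(47 \right)} + \sqrt{O + u}\right) = \left(-30903 + \left(-2 + \left(\frac{4}{9} + \frac{10^{2}}{9} + \frac{14}{9} \left(-2\right) + \frac{14}{9} \cdot 10 + \frac{1}{9} \left(-2\right) 10\right)\right)\right) \left(-4 + \sqrt{-312 - 17378}\right) = \left(-30903 + \left(-2 + \left(\frac{4}{9} + \frac{1}{9} \cdot 100 - \frac{28}{9} + \frac{140}{9} - \frac{20}{9}\right)\right)\right) \left(-4 + \sqrt{-17690}\right) = \left(-30903 + \left(-2 + \left(\frac{4}{9} + \frac{100}{9} - \frac{28}{9} + \frac{140}{9} - \frac{20}{9}\right)\right)\right) \left(-4 + i \sqrt{17690}\right) = \left(-30903 + \left(-2 + \frac{196}{9}\right)\right) \left(-4 + i \sqrt{17690}\right) = \left(-30903 + \frac{178}{9}\right) \left(-4 + i \sqrt{17690}\right) = - \frac{277949 \left(-4 + i \sqrt{17690}\right)}{9} = \frac{1111796}{9} - \frac{277949 i \sqrt{17690}}{9}$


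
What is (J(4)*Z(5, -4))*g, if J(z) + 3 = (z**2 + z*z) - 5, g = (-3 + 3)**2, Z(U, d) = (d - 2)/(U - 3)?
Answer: 0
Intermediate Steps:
Z(U, d) = (-2 + d)/(-3 + U)
g = 0 (g = 0**2 = 0)
J(z) = -8 + 2*z**2 (J(z) = -3 + ((z**2 + z*z) - 5) = -3 + ((z**2 + z**2) - 5) = -3 + (2*z**2 - 5) = -3 + (-5 + 2*z**2) = -8 + 2*z**2)
(J(4)*Z(5, -4))*g = ((-8 + 2*4**2)*((-2 - 4)/(-3 + 5)))*0 = ((-8 + 2*16)*(-6/2))*0 = ((-8 + 32)*((1/2)*(-6)))*0 = (24*(-3))*0 = -72*0 = 0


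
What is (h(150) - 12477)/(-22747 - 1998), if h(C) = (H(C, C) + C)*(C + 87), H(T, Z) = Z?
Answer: -58623/24745 ≈ -2.3691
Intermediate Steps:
h(C) = 2*C*(87 + C) (h(C) = (C + C)*(C + 87) = (2*C)*(87 + C) = 2*C*(87 + C))
(h(150) - 12477)/(-22747 - 1998) = (2*150*(87 + 150) - 12477)/(-22747 - 1998) = (2*150*237 - 12477)/(-24745) = (71100 - 12477)*(-1/24745) = 58623*(-1/24745) = -58623/24745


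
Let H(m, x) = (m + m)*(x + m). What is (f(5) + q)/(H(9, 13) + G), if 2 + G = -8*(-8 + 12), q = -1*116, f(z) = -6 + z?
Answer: -117/362 ≈ -0.32320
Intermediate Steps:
H(m, x) = 2*m*(m + x) (H(m, x) = (2*m)*(m + x) = 2*m*(m + x))
q = -116
G = -34 (G = -2 - 8*(-8 + 12) = -2 - 8*4 = -2 - 32 = -34)
(f(5) + q)/(H(9, 13) + G) = ((-6 + 5) - 116)/(2*9*(9 + 13) - 34) = (-1 - 116)/(2*9*22 - 34) = -117/(396 - 34) = -117/362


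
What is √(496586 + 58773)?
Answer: √555359 ≈ 745.22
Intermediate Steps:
√(496586 + 58773) = √555359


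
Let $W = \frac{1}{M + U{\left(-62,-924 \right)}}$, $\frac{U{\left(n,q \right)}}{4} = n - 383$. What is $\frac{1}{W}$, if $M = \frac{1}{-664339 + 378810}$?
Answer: $- \frac{508241621}{285529} \approx -1780.0$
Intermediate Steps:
$U{\left(n,q \right)} = -1532 + 4 n$ ($U{\left(n,q \right)} = 4 \left(n - 383\right) = 4 \left(-383 + n\right) = -1532 + 4 n$)
$M = - \frac{1}{285529}$ ($M = \frac{1}{-285529} = - \frac{1}{285529} \approx -3.5023 \cdot 10^{-6}$)
$W = - \frac{285529}{508241621}$ ($W = \frac{1}{- \frac{1}{285529} + \left(-1532 + 4 \left(-62\right)\right)} = \frac{1}{- \frac{1}{285529} - 1780} = \frac{1}{- \frac{508241621}{285529}} = - \frac{285529}{508241621} \approx -0.0005618$)
$\frac{1}{W} = \frac{1}{- \frac{285529}{508241621}} = - \frac{508241621}{285529}$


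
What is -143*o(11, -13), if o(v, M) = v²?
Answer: -17303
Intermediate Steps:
-143*o(11, -13) = -143*11² = -143*121 = -17303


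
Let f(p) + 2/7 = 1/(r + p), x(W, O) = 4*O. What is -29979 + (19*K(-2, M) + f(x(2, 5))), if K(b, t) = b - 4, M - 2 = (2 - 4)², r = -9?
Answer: -2317176/77 ≈ -30093.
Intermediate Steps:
f(p) = -2/7 + 1/(-9 + p)
M = 6 (M = 2 + (2 - 4)² = 2 + (-2)² = 2 + 4 = 6)
K(b, t) = -4 + b
-29979 + (19*K(-2, M) + f(x(2, 5))) = -29979 + (19*(-4 - 2) + (25 - 8*5)/(7*(-9 + 4*5))) = -29979 + (19*(-6) + (25 - 2*20)/(7*(-9 + 20))) = -29979 + (-114 + (⅐)*(25 - 40)/11) = -29979 + (-114 + (⅐)*(1/11)*(-15)) = -29979 + (-114 - 15/77) = -29979 - 8793/77 = -2317176/77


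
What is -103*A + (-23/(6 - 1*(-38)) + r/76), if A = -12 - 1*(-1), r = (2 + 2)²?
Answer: 946927/836 ≈ 1132.7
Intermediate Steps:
r = 16 (r = 4² = 16)
A = -11 (A = -12 + 1 = -11)
-103*A + (-23/(6 - 1*(-38)) + r/76) = -103*(-11) + (-23/(6 - 1*(-38)) + 16/76) = 1133 + (-23/(6 + 38) + 16*(1/76)) = 1133 + (-23/44 + 4/19) = 1133 - 261/836 = 946927/836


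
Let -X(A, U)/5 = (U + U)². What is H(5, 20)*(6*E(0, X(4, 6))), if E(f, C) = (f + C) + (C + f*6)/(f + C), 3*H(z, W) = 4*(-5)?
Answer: 28760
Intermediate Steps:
X(A, U) = -20*U² (X(A, U) = -5*(U + U)² = -5*4*U² = -20*U²)
H(z, W) = -20/3 (H(z, W) = (4*(-5))/3 = (⅓)*(-20) = -20/3)
E(f, C) = C + f + (C + 6*f)/(C + f) (E(f, C) = (C + f) + (C + 6*f)/(C + f) = C + f + (C + 6*f)/(C + f))
H(5, 20)*(6*E(0, X(4, 6))) = -40*(-20*6² + (-20*6²)² + 0² + 6*0 + 2*(-20*6²)*0)/(-20*6² + 0) = -40*(-20*36 + (-20*36)² + 0 + 0 + 2*(-20*36)*0)/(-20*36 + 0) = -40*(-720 + (-720)² + 0 + 0 + 2*(-720)*0)/(-720 + 0) = -40*(-720 + 518400 + 0 + 0 + 0)/(-720) = -40*(-1/720*517680) = -40*(-719) = -20/3*(-4314) = 28760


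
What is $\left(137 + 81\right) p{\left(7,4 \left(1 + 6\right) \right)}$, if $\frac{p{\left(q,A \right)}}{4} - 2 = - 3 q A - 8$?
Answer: $-517968$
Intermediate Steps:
$p{\left(q,A \right)} = -24 - 12 A q$ ($p{\left(q,A \right)} = 8 + 4 \left(- 3 q A - 8\right) = 8 + 4 \left(- 3 A q - 8\right) = 8 + 4 \left(-8 - 3 A q\right) = 8 - \left(32 + 12 A q\right) = -24 - 12 A q$)
$\left(137 + 81\right) p{\left(7,4 \left(1 + 6\right) \right)} = \left(137 + 81\right) \left(-24 - 12 \cdot 4 \left(1 + 6\right) 7\right) = 218 \left(-24 - 12 \cdot 4 \cdot 7 \cdot 7\right) = 218 \left(-24 - 336 \cdot 7\right) = 218 \left(-24 - 2352\right) = 218 \left(-2376\right) = -517968$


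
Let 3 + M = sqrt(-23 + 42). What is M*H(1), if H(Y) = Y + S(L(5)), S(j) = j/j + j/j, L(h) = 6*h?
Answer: -9 + 3*sqrt(19) ≈ 4.0767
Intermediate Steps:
M = -3 + sqrt(19) (M = -3 + sqrt(-23 + 42) = -3 + sqrt(19) ≈ 1.3589)
S(j) = 2 (S(j) = 1 + 1 = 2)
H(Y) = 2 + Y (H(Y) = Y + 2 = 2 + Y)
M*H(1) = (-3 + sqrt(19))*(2 + 1) = (-3 + sqrt(19))*3 = -9 + 3*sqrt(19)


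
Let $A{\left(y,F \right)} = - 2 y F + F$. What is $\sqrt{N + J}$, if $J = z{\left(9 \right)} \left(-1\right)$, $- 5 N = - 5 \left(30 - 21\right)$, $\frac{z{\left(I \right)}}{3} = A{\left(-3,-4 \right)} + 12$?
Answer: $\sqrt{57} \approx 7.5498$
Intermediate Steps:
$A{\left(y,F \right)} = F - 2 F y$ ($A{\left(y,F \right)} = - 2 F y + F = F - 2 F y$)
$z{\left(I \right)} = -48$ ($z{\left(I \right)} = 3 \left(- 4 \left(1 - -6\right) + 12\right) = 3 \left(- 4 \left(1 + 6\right) + 12\right) = 3 \left(\left(-4\right) 7 + 12\right) = 3 \left(-28 + 12\right) = 3 \left(-16\right) = -48$)
$N = 9$ ($N = - \frac{\left(-5\right) \left(30 - 21\right)}{5} = - \frac{\left(-5\right) 9}{5} = \left(- \frac{1}{5}\right) \left(-45\right) = 9$)
$J = 48$ ($J = \left(-48\right) \left(-1\right) = 48$)
$\sqrt{N + J} = \sqrt{9 + 48} = \sqrt{57}$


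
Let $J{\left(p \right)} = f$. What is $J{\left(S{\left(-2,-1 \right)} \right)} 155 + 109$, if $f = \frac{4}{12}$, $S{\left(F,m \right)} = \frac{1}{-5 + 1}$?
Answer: $\frac{482}{3} \approx 160.67$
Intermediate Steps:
$S{\left(F,m \right)} = - \frac{1}{4}$ ($S{\left(F,m \right)} = \frac{1}{-4} = - \frac{1}{4}$)
$f = \frac{1}{3}$ ($f = 4 \cdot \frac{1}{12} = \frac{1}{3} \approx 0.33333$)
$J{\left(p \right)} = \frac{1}{3}$
$J{\left(S{\left(-2,-1 \right)} \right)} 155 + 109 = \frac{1}{3} \cdot 155 + 109 = \frac{155}{3} + 109 = \frac{482}{3}$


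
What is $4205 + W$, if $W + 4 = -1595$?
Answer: $2606$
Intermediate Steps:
$W = -1599$ ($W = -4 - 1595 = -1599$)
$4205 + W = 4205 - 1599 = 2606$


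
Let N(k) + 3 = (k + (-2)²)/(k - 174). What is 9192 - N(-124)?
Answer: 1369995/149 ≈ 9194.6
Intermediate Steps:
N(k) = -3 + (4 + k)/(-174 + k) (N(k) = -3 + (k + (-2)²)/(k - 174) = -3 + (k + 4)/(-174 + k) = -3 + (4 + k)/(-174 + k))
9192 - N(-124) = 9192 - 2*(263 - 1*(-124))/(-174 - 124) = 9192 - 2*(263 + 124)/(-298) = 9192 - 2*(-1)*387/298 = 9192 - 1*(-387/149) = 9192 + 387/149 = 1369995/149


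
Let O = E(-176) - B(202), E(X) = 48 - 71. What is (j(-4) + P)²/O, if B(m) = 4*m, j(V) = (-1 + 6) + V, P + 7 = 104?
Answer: -9604/831 ≈ -11.557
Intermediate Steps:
P = 97 (P = -7 + 104 = 97)
E(X) = -23
j(V) = 5 + V
O = -831 (O = -23 - 4*202 = -23 - 1*808 = -23 - 808 = -831)
(j(-4) + P)²/O = ((5 - 4) + 97)²/(-831) = (1 + 97)²*(-1/831) = 98²*(-1/831) = 9604*(-1/831) = -9604/831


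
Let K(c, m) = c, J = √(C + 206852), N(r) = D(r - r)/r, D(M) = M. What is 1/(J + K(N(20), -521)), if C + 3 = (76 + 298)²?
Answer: √1541/23115 ≈ 0.0016983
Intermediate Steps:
C = 139873 (C = -3 + (76 + 298)² = -3 + 374² = -3 + 139876 = 139873)
N(r) = 0 (N(r) = (r - r)/r = 0/r = 0)
J = 15*√1541 (J = √(139873 + 206852) = √346725 = 15*√1541 ≈ 588.83)
1/(J + K(N(20), -521)) = 1/(15*√1541 + 0) = 1/(15*√1541) = √1541/23115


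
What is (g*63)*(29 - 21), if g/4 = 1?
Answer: 2016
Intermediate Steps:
g = 4 (g = 4*1 = 4)
(g*63)*(29 - 21) = (4*63)*(29 - 21) = 252*8 = 2016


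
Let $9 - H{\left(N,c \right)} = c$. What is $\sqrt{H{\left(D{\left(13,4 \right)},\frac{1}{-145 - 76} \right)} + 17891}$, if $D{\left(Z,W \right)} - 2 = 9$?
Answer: $\frac{\sqrt{874254121}}{221} \approx 133.79$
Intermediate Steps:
$D{\left(Z,W \right)} = 11$ ($D{\left(Z,W \right)} = 2 + 9 = 11$)
$H{\left(N,c \right)} = 9 - c$
$\sqrt{H{\left(D{\left(13,4 \right)},\frac{1}{-145 - 76} \right)} + 17891} = \sqrt{\left(9 - \frac{1}{-145 - 76}\right) + 17891} = \sqrt{\left(9 - \frac{1}{-221}\right) + 17891} = \sqrt{\left(9 - - \frac{1}{221}\right) + 17891} = \sqrt{\left(9 + \frac{1}{221}\right) + 17891} = \sqrt{\frac{1990}{221} + 17891} = \sqrt{\frac{3955901}{221}} = \frac{\sqrt{874254121}}{221}$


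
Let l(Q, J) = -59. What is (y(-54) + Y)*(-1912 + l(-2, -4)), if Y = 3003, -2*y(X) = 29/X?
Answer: -23677769/4 ≈ -5.9194e+6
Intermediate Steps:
y(X) = -29/(2*X)
(y(-54) + Y)*(-1912 + l(-2, -4)) = (-29/2/(-54) + 3003)*(-1912 - 59) = (-29/2*(-1/54) + 3003)*(-1971) = (29/108 + 3003)*(-1971) = (324353/108)*(-1971) = -23677769/4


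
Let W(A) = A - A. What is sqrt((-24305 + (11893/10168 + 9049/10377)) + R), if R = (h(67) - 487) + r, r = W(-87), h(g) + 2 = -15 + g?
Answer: I*sqrt(7650876145043467994)/17585556 ≈ 157.29*I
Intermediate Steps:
W(A) = 0
h(g) = -17 + g (h(g) = -2 + (-15 + g) = -17 + g)
r = 0
R = -437 (R = ((-17 + 67) - 487) + 0 = (50 - 487) + 0 = -437 + 0 = -437)
sqrt((-24305 + (11893/10168 + 9049/10377)) + R) = sqrt((-24305 + (11893/10168 + 9049/10377)) - 437) = sqrt((-24305 + 215423893/105513336) - 437) = sqrt(-2564286207587/105513336 - 437) = sqrt(-2610395535419/105513336) = I*sqrt(7650876145043467994)/17585556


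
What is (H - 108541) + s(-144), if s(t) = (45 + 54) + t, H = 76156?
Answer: -32430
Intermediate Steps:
s(t) = 99 + t
(H - 108541) + s(-144) = (76156 - 108541) + (99 - 144) = -32385 - 45 = -32430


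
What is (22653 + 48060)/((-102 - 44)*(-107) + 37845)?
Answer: 70713/53467 ≈ 1.3226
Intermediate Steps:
(22653 + 48060)/((-102 - 44)*(-107) + 37845) = 70713/(-146*(-107) + 37845) = 70713/(15622 + 37845) = 70713/53467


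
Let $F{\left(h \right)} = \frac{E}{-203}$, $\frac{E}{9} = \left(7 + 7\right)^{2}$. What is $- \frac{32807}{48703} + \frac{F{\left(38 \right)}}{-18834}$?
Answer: $- \frac{2984408491}{4433482793} \approx -0.67315$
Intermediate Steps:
$E = 1764$ ($E = 9 \left(7 + 7\right)^{2} = 9 \cdot 14^{2} = 9 \cdot 196 = 1764$)
$F{\left(h \right)} = - \frac{252}{29}$ ($F{\left(h \right)} = \frac{1764}{-203} = 1764 \left(- \frac{1}{203}\right) = - \frac{252}{29}$)
$- \frac{32807}{48703} + \frac{F{\left(38 \right)}}{-18834} = - \frac{32807}{48703} - \frac{252}{29 \left(-18834\right)} = \left(-32807\right) \frac{1}{48703} - - \frac{42}{91031} = - \frac{32807}{48703} + \frac{42}{91031} = - \frac{2984408491}{4433482793}$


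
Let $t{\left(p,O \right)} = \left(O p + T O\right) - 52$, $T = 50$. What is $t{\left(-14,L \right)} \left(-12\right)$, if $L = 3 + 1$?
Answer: $-1104$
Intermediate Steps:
$L = 4$
$t{\left(p,O \right)} = -52 + 50 O + O p$ ($t{\left(p,O \right)} = \left(O p + 50 O\right) - 52 = \left(50 O + O p\right) - 52 = -52 + 50 O + O p$)
$t{\left(-14,L \right)} \left(-12\right) = \left(-52 + 50 \cdot 4 + 4 \left(-14\right)\right) \left(-12\right) = \left(-52 + 200 - 56\right) \left(-12\right) = 92 \left(-12\right) = -1104$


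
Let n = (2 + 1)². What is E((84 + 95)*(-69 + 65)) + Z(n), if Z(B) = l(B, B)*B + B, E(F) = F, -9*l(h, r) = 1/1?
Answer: -708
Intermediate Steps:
n = 9 (n = 3² = 9)
l(h, r) = -⅑ (l(h, r) = -⅑/1 = -⅑*1 = -⅑)
Z(B) = 8*B/9 (Z(B) = -B/9 + B = 8*B/9)
E((84 + 95)*(-69 + 65)) + Z(n) = (84 + 95)*(-69 + 65) + (8/9)*9 = 179*(-4) + 8 = -716 + 8 = -708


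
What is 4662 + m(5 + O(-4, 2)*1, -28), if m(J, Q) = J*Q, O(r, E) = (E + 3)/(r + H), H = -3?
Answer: 4542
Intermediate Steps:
O(r, E) = (3 + E)/(-3 + r) (O(r, E) = (E + 3)/(r - 3) = (3 + E)/(-3 + r))
4662 + m(5 + O(-4, 2)*1, -28) = 4662 + (5 + ((3 + 2)/(-3 - 4))*1)*(-28) = 4662 + (5 + (5/(-7))*1)*(-28) = 4662 + (5 - ⅐*5*1)*(-28) = 4662 + (5 - 5/7*1)*(-28) = 4662 + (5 - 5/7)*(-28) = 4662 + (30/7)*(-28) = 4662 - 120 = 4542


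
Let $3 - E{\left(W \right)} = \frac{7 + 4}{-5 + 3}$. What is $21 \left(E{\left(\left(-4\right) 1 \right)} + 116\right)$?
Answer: $\frac{5229}{2} \approx 2614.5$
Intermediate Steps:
$E{\left(W \right)} = \frac{17}{2}$ ($E{\left(W \right)} = 3 - \frac{7 + 4}{-5 + 3} = 3 - \frac{11}{-2} = 3 - 11 \left(- \frac{1}{2}\right) = 3 - - \frac{11}{2} = 3 + \frac{11}{2} = \frac{17}{2}$)
$21 \left(E{\left(\left(-4\right) 1 \right)} + 116\right) = 21 \left(\frac{17}{2} + 116\right) = 21 \cdot \frac{249}{2} = \frac{5229}{2}$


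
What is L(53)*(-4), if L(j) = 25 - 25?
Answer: 0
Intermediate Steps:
L(j) = 0
L(53)*(-4) = 0*(-4) = 0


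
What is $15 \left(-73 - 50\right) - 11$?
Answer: $-1856$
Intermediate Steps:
$15 \left(-73 - 50\right) - 11 = 15 \left(-123\right) - 11 = -1845 - 11 = -1856$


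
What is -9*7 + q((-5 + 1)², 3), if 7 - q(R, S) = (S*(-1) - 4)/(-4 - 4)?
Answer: -455/8 ≈ -56.875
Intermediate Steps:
q(R, S) = 13/2 - S/8 (q(R, S) = 7 - (S*(-1) - 4)/(-4 - 4) = 7 - (-S - 4)/(-8) = 7 - (-4 - S)*(-1)/8 = 7 - (½ + S/8) = 7 + (-½ - S/8) = 13/2 - S/8)
-9*7 + q((-5 + 1)², 3) = -9*7 + (13/2 - ⅛*3) = -63 + (13/2 - 3/8) = -63 + 49/8 = -455/8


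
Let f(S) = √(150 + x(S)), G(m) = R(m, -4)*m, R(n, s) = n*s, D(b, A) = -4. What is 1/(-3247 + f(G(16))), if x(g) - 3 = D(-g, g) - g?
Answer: -191/620108 - √1173/10541836 ≈ -0.00031126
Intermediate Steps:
x(g) = -1 - g (x(g) = 3 + (-4 - g) = -1 - g)
G(m) = -4*m² (G(m) = (m*(-4))*m = (-4*m)*m = -4*m²)
f(S) = √(149 - S) (f(S) = √(150 + (-1 - S)) = √(149 - S))
1/(-3247 + f(G(16))) = 1/(-3247 + √(149 - (-4)*16²)) = 1/(-3247 + √(149 - (-4)*256)) = 1/(-3247 + √(149 - 1*(-1024))) = 1/(-3247 + √(149 + 1024)) = 1/(-3247 + √1173)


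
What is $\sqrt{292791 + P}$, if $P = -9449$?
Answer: $\sqrt{283342} \approx 532.3$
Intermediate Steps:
$\sqrt{292791 + P} = \sqrt{292791 - 9449} = \sqrt{283342}$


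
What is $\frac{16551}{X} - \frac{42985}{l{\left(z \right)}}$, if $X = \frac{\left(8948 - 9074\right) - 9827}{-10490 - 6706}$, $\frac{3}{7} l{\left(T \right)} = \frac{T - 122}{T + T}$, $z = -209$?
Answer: $\frac{122945227662}{23061101} \approx 5331.3$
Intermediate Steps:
$l{\left(T \right)} = \frac{7 \left(-122 + T\right)}{6 T}$ ($l{\left(T \right)} = \frac{7 \frac{T - 122}{T + T}}{3} = \frac{7 \frac{-122 + T}{2 T}}{3} = \frac{7 \left(-122 + T\right)}{6 T}$)
$X = \frac{9953}{17196}$ ($X = \frac{\left(8948 - 9074\right) - 9827}{-17196} = \left(-126 - 9827\right) \left(- \frac{1}{17196}\right) = \left(-9953\right) \left(- \frac{1}{17196}\right) = \frac{9953}{17196} \approx 0.5788$)
$\frac{16551}{X} - \frac{42985}{l{\left(z \right)}} = \frac{16551}{\frac{9953}{17196}} - \frac{42985}{\frac{7}{6} \frac{1}{-209} \left(-122 - 209\right)} = 16551 \cdot \frac{17196}{9953} - \frac{42985}{\frac{7}{6} \left(- \frac{1}{209}\right) \left(-331\right)} = \frac{284610996}{9953} - \frac{42985}{\frac{2317}{1254}} = \frac{284610996}{9953} - \frac{53903190}{2317} = \frac{122945227662}{23061101}$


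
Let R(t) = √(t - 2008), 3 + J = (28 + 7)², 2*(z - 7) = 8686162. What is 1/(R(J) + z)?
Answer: 723848/3143735562755 - I*√786/18862413376530 ≈ 2.3025e-7 - 1.4863e-12*I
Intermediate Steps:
z = 4343088 (z = 7 + (½)*8686162 = 7 + 4343081 = 4343088)
J = 1222 (J = -3 + (28 + 7)² = -3 + 35² = -3 + 1225 = 1222)
R(t) = √(-2008 + t)
1/(R(J) + z) = 1/(√(-2008 + 1222) + 4343088) = 1/(√(-786) + 4343088) = 1/(I*√786 + 4343088) = 1/(4343088 + I*√786)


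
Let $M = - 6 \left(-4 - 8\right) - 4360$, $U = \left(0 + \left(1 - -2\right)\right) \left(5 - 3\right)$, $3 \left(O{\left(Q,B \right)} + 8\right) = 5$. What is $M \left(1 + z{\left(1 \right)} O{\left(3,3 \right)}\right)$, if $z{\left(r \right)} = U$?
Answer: $158656$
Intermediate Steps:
$O{\left(Q,B \right)} = - \frac{19}{3}$ ($O{\left(Q,B \right)} = -8 + \frac{1}{3} \cdot 5 = -8 + \frac{5}{3} = - \frac{19}{3}$)
$U = 6$ ($U = \left(0 + \left(1 + 2\right)\right) 2 = \left(0 + 3\right) 2 = 3 \cdot 2 = 6$)
$z{\left(r \right)} = 6$
$M = -4288$ ($M = \left(-6\right) \left(-12\right) - 4360 = 72 - 4360 = -4288$)
$M \left(1 + z{\left(1 \right)} O{\left(3,3 \right)}\right) = - 4288 \left(1 + 6 \left(- \frac{19}{3}\right)\right) = - 4288 \left(1 - 38\right) = \left(-4288\right) \left(-37\right) = 158656$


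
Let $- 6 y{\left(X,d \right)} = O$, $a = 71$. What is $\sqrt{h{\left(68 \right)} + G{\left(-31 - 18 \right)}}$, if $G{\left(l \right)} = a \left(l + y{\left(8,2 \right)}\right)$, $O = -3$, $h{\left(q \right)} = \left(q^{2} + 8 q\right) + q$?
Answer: $\frac{\sqrt{7170}}{2} \approx 42.338$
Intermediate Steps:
$h{\left(q \right)} = q^{2} + 9 q$
$y{\left(X,d \right)} = \frac{1}{2}$ ($y{\left(X,d \right)} = \left(- \frac{1}{6}\right) \left(-3\right) = \frac{1}{2}$)
$G{\left(l \right)} = \frac{71}{2} + 71 l$ ($G{\left(l \right)} = 71 \left(l + \frac{1}{2}\right) = 71 \left(\frac{1}{2} + l\right) = \frac{71}{2} + 71 l$)
$\sqrt{h{\left(68 \right)} + G{\left(-31 - 18 \right)}} = \sqrt{68 \left(9 + 68\right) + \left(\frac{71}{2} + 71 \left(-31 - 18\right)\right)} = \sqrt{68 \cdot 77 + \left(\frac{71}{2} + 71 \left(-49\right)\right)} = \sqrt{5236 + \left(\frac{71}{2} - 3479\right)} = \sqrt{5236 - \frac{6887}{2}} = \sqrt{\frac{3585}{2}} = \frac{\sqrt{7170}}{2}$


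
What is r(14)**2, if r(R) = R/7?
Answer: 4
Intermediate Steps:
r(R) = R/7 (r(R) = R*(1/7) = R/7)
r(14)**2 = ((1/7)*14)**2 = 2**2 = 4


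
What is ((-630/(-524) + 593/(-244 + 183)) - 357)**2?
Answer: 34125750975625/255424324 ≈ 1.3360e+5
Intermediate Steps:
((-630/(-524) + 593/(-244 + 183)) - 357)**2 = ((-630*(-1/524) + 593/(-61)) - 357)**2 = ((315/262 + 593*(-1/61)) - 357)**2 = ((315/262 - 593/61) - 357)**2 = (-136151/15982 - 357)**2 = (-5841725/15982)**2 = 34125750975625/255424324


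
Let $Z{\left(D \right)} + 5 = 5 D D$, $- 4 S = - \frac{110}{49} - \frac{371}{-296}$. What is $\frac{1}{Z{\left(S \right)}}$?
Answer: $- \frac{3365856256}{15795215475} \approx -0.21309$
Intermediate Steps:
$S = \frac{14381}{58016}$ ($S = - \frac{- \frac{110}{49} - \frac{371}{-296}}{4} = - \frac{\left(-110\right) \frac{1}{49} - - \frac{371}{296}}{4} = - \frac{- \frac{110}{49} + \frac{371}{296}}{4} = \left(- \frac{1}{4}\right) \left(- \frac{14381}{14504}\right) = \frac{14381}{58016} \approx 0.24788$)
$Z{\left(D \right)} = -5 + 5 D^{2}$ ($Z{\left(D \right)} = -5 + 5 D D = -5 + 5 D^{2}$)
$\frac{1}{Z{\left(S \right)}} = \frac{1}{-5 + 5 \left(\frac{14381}{58016}\right)^{2}} = \frac{1}{-5 + 5 \cdot \frac{206813161}{3365856256}} = \frac{1}{-5 + \frac{1034065805}{3365856256}} = \frac{1}{- \frac{15795215475}{3365856256}} = - \frac{3365856256}{15795215475}$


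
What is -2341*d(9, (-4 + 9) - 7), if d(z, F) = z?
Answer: -21069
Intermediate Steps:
-2341*d(9, (-4 + 9) - 7) = -2341*9 = -21069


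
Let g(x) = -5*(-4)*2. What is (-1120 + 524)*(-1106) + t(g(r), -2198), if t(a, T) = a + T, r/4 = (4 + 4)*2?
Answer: 657018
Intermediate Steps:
r = 64 (r = 4*((4 + 4)*2) = 4*(8*2) = 4*16 = 64)
g(x) = 40 (g(x) = 20*2 = 40)
t(a, T) = T + a
(-1120 + 524)*(-1106) + t(g(r), -2198) = (-1120 + 524)*(-1106) + (-2198 + 40) = -596*(-1106) - 2158 = 659176 - 2158 = 657018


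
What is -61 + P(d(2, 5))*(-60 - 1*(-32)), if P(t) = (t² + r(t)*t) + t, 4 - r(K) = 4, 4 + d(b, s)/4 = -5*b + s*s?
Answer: -55501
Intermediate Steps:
d(b, s) = -16 - 20*b + 4*s² (d(b, s) = -16 + 4*(-5*b + s*s) = -16 + 4*(-5*b + s²) = -16 + 4*(s² - 5*b) = -16 + (-20*b + 4*s²) = -16 - 20*b + 4*s²)
r(K) = 0 (r(K) = 4 - 1*4 = 4 - 4 = 0)
P(t) = t + t² (P(t) = (t² + 0*t) + t = (t² + 0) + t = t² + t = t + t²)
-61 + P(d(2, 5))*(-60 - 1*(-32)) = -61 + ((-16 - 20*2 + 4*5²)*(1 + (-16 - 20*2 + 4*5²)))*(-60 - 1*(-32)) = -61 + ((-16 - 40 + 4*25)*(1 + (-16 - 40 + 4*25)))*(-60 + 32) = -61 + ((-16 - 40 + 100)*(1 + (-16 - 40 + 100)))*(-28) = -61 + (44*(1 + 44))*(-28) = -61 + (44*45)*(-28) = -61 + 1980*(-28) = -61 - 55440 = -55501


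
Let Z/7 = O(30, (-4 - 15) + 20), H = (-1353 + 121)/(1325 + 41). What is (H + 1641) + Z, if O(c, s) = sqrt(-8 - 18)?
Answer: 1120187/683 + 7*I*sqrt(26) ≈ 1640.1 + 35.693*I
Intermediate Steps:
O(c, s) = I*sqrt(26) (O(c, s) = sqrt(-26) = I*sqrt(26))
H = -616/683 (H = -1232/1366 = -1232*1/1366 = -616/683 ≈ -0.90190)
Z = 7*I*sqrt(26) (Z = 7*(I*sqrt(26)) = 7*I*sqrt(26) ≈ 35.693*I)
(H + 1641) + Z = (-616/683 + 1641) + 7*I*sqrt(26) = 1120187/683 + 7*I*sqrt(26)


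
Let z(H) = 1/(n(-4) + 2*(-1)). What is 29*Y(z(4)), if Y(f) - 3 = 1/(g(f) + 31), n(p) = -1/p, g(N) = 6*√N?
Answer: 604070/6871 - 348*I*√7/6871 ≈ 87.916 - 0.134*I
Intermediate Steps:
z(H) = -4/7 (z(H) = 1/(-1/(-4) + 2*(-1)) = 1/(-1*(-¼) - 2) = 1/(¼ - 2) = 1/(-7/4) = -4/7)
Y(f) = 3 + 1/(31 + 6*√f) (Y(f) = 3 + 1/(6*√f + 31) = 3 + 1/(31 + 6*√f))
29*Y(z(4)) = 29*(2*(47 + 9*√(-4/7))/(31 + 6*√(-4/7))) = 29*(2*(47 + 9*(2*I*√7/7))/(31 + 6*(2*I*√7/7))) = 29*(2*(47 + 18*I*√7/7)/(31 + 12*I*√7/7)) = 58*(47 + 18*I*√7/7)/(31 + 12*I*√7/7)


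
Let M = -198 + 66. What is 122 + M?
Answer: -10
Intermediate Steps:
M = -132
122 + M = 122 - 132 = -10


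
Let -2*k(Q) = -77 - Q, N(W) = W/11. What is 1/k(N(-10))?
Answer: 22/837 ≈ 0.026284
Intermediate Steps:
N(W) = W/11 (N(W) = W*(1/11) = W/11)
k(Q) = 77/2 + Q/2 (k(Q) = -(-77 - Q)/2 = 77/2 + Q/2)
1/k(N(-10)) = 1/(77/2 + ((1/11)*(-10))/2) = 1/(77/2 + (1/2)*(-10/11)) = 1/(77/2 - 5/11) = 1/(837/22) = 22/837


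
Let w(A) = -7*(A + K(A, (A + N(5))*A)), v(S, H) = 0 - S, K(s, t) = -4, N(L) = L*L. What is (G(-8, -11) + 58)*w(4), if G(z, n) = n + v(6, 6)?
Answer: 0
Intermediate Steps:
N(L) = L²
v(S, H) = -S
w(A) = 28 - 7*A (w(A) = -7*(A - 4) = -7*(-4 + A) = 28 - 7*A)
G(z, n) = -6 + n (G(z, n) = n - 1*6 = n - 6 = -6 + n)
(G(-8, -11) + 58)*w(4) = ((-6 - 11) + 58)*(28 - 7*4) = (-17 + 58)*(28 - 28) = 41*0 = 0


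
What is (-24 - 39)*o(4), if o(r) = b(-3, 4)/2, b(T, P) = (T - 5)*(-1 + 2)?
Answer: 252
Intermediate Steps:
b(T, P) = -5 + T (b(T, P) = (-5 + T)*1 = -5 + T)
o(r) = -4 (o(r) = (-5 - 3)/2 = -8*½ = -4)
(-24 - 39)*o(4) = (-24 - 39)*(-4) = -63*(-4) = 252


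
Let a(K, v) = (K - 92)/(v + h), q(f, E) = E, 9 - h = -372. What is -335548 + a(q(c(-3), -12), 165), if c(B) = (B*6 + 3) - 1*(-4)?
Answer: -7046512/21 ≈ -3.3555e+5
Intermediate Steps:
h = 381 (h = 9 - 1*(-372) = 9 + 372 = 381)
c(B) = 7 + 6*B (c(B) = (6*B + 3) + 4 = (3 + 6*B) + 4 = 7 + 6*B)
a(K, v) = (-92 + K)/(381 + v) (a(K, v) = (K - 92)/(v + 381) = (-92 + K)/(381 + v))
-335548 + a(q(c(-3), -12), 165) = -335548 + (-92 - 12)/(381 + 165) = -335548 - 104/546 = -335548 + (1/546)*(-104) = -335548 - 4/21 = -7046512/21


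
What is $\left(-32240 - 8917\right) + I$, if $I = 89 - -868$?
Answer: $-40200$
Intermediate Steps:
$I = 957$ ($I = 89 + 868 = 957$)
$\left(-32240 - 8917\right) + I = \left(-32240 - 8917\right) + 957 = -41157 + 957 = -40200$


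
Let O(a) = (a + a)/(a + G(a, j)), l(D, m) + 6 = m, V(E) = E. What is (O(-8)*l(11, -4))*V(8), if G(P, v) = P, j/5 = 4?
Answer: -80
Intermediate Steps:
j = 20 (j = 5*4 = 20)
l(D, m) = -6 + m
O(a) = 1 (O(a) = (a + a)/(a + a) = (2*a)/((2*a)) = (2*a)*(1/(2*a)) = 1)
(O(-8)*l(11, -4))*V(8) = (1*(-6 - 4))*8 = (1*(-10))*8 = -10*8 = -80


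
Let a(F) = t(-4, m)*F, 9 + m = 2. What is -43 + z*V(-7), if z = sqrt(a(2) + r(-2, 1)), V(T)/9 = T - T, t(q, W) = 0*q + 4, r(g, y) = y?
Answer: -43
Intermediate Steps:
m = -7 (m = -9 + 2 = -7)
t(q, W) = 4 (t(q, W) = 0 + 4 = 4)
V(T) = 0 (V(T) = 9*(T - T) = 9*0 = 0)
a(F) = 4*F
z = 3 (z = sqrt(4*2 + 1) = sqrt(8 + 1) = sqrt(9) = 3)
-43 + z*V(-7) = -43 + 3*0 = -43 + 0 = -43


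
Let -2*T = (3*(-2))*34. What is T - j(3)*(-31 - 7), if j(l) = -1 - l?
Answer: -50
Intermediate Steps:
T = 102 (T = -3*(-2)*34/2 = -(-3)*34 = -½*(-204) = 102)
T - j(3)*(-31 - 7) = 102 - (-1 - 1*3)*(-31 - 7) = 102 - (-1 - 3)*(-38) = 102 - (-4)*(-38) = 102 - 1*152 = 102 - 152 = -50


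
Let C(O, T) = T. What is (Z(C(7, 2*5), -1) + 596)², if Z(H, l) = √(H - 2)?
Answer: 355224 + 2384*√2 ≈ 3.5860e+5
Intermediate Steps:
Z(H, l) = √(-2 + H)
(Z(C(7, 2*5), -1) + 596)² = (√(-2 + 2*5) + 596)² = (√(-2 + 10) + 596)² = (√8 + 596)² = (2*√2 + 596)² = (596 + 2*√2)²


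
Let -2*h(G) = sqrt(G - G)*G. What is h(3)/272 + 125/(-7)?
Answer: -125/7 ≈ -17.857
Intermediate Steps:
h(G) = 0 (h(G) = -sqrt(G - G)*G/2 = -sqrt(0)*G/2 = -0*G = -1/2*0 = 0)
h(3)/272 + 125/(-7) = 0/272 + 125/(-7) = 0*(1/272) + 125*(-1/7) = 0 - 125/7 = -125/7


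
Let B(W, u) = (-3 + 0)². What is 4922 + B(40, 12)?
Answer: 4931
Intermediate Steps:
B(W, u) = 9 (B(W, u) = (-3)² = 9)
4922 + B(40, 12) = 4922 + 9 = 4931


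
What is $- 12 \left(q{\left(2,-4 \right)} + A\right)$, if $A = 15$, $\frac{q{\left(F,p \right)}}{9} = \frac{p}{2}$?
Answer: $36$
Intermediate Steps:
$q{\left(F,p \right)} = \frac{9 p}{2}$ ($q{\left(F,p \right)} = 9 \frac{p}{2} = \frac{9 p}{2}$)
$- 12 \left(q{\left(2,-4 \right)} + A\right) = - 12 \left(\frac{9}{2} \left(-4\right) + 15\right) = - 12 \left(-18 + 15\right) = \left(-12\right) \left(-3\right) = 36$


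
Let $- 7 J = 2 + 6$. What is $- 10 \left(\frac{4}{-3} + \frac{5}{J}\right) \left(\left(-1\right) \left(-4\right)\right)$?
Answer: $\frac{685}{3} \approx 228.33$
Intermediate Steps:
$J = - \frac{8}{7}$ ($J = - \frac{2 + 6}{7} = \left(- \frac{1}{7}\right) 8 = - \frac{8}{7} \approx -1.1429$)
$- 10 \left(\frac{4}{-3} + \frac{5}{J}\right) \left(\left(-1\right) \left(-4\right)\right) = - 10 \left(\frac{4}{-3} + \frac{5}{- \frac{8}{7}}\right) \left(\left(-1\right) \left(-4\right)\right) = - 10 \left(4 \left(- \frac{1}{3}\right) + 5 \left(- \frac{7}{8}\right)\right) 4 = - 10 \left(- \frac{4}{3} - \frac{35}{8}\right) 4 = \left(-10\right) \left(- \frac{137}{24}\right) 4 = \frac{685}{12} \cdot 4 = \frac{685}{3}$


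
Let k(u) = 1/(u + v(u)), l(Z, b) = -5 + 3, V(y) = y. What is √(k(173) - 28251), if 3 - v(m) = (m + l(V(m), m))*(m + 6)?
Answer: 2*I*√6541289440543/30433 ≈ 168.08*I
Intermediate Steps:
l(Z, b) = -2
v(m) = 3 - (-2 + m)*(6 + m) (v(m) = 3 - (m - 2)*(m + 6) = 3 - (-2 + m)*(6 + m))
k(u) = 1/(15 - u² - 3*u) (k(u) = 1/(u + (15 - u² - 4*u)) = 1/(15 - u² - 3*u))
√(k(173) - 28251) = √(-1/(-15 + 173² + 3*173) - 28251) = √(-1/(-15 + 29929 + 519) - 28251) = √(-1/30433 - 28251) = √(-859762684/30433) = 2*I*√6541289440543/30433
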